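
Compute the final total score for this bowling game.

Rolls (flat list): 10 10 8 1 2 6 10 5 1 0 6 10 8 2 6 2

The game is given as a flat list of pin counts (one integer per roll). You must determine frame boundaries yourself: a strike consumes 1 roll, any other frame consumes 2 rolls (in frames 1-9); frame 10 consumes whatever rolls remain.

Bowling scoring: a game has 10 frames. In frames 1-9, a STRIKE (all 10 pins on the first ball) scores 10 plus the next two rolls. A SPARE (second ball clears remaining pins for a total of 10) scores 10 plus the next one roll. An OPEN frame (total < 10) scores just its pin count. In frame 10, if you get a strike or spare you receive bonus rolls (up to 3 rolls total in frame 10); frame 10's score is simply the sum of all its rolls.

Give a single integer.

Frame 1: STRIKE. 10 + next two rolls (10+8) = 28. Cumulative: 28
Frame 2: STRIKE. 10 + next two rolls (8+1) = 19. Cumulative: 47
Frame 3: OPEN (8+1=9). Cumulative: 56
Frame 4: OPEN (2+6=8). Cumulative: 64
Frame 5: STRIKE. 10 + next two rolls (5+1) = 16. Cumulative: 80
Frame 6: OPEN (5+1=6). Cumulative: 86
Frame 7: OPEN (0+6=6). Cumulative: 92
Frame 8: STRIKE. 10 + next two rolls (8+2) = 20. Cumulative: 112
Frame 9: SPARE (8+2=10). 10 + next roll (6) = 16. Cumulative: 128
Frame 10: OPEN. Sum of all frame-10 rolls (6+2) = 8. Cumulative: 136

Answer: 136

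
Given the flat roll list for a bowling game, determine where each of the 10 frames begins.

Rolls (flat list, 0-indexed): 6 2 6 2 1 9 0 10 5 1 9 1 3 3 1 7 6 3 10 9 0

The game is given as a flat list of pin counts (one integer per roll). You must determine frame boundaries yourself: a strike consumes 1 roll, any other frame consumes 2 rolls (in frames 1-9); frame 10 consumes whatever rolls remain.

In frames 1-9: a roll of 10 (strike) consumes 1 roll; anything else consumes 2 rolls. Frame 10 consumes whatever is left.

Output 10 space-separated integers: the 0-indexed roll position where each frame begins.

Answer: 0 2 4 6 8 10 12 14 16 18

Derivation:
Frame 1 starts at roll index 0: rolls=6,2 (sum=8), consumes 2 rolls
Frame 2 starts at roll index 2: rolls=6,2 (sum=8), consumes 2 rolls
Frame 3 starts at roll index 4: rolls=1,9 (sum=10), consumes 2 rolls
Frame 4 starts at roll index 6: rolls=0,10 (sum=10), consumes 2 rolls
Frame 5 starts at roll index 8: rolls=5,1 (sum=6), consumes 2 rolls
Frame 6 starts at roll index 10: rolls=9,1 (sum=10), consumes 2 rolls
Frame 7 starts at roll index 12: rolls=3,3 (sum=6), consumes 2 rolls
Frame 8 starts at roll index 14: rolls=1,7 (sum=8), consumes 2 rolls
Frame 9 starts at roll index 16: rolls=6,3 (sum=9), consumes 2 rolls
Frame 10 starts at roll index 18: 3 remaining rolls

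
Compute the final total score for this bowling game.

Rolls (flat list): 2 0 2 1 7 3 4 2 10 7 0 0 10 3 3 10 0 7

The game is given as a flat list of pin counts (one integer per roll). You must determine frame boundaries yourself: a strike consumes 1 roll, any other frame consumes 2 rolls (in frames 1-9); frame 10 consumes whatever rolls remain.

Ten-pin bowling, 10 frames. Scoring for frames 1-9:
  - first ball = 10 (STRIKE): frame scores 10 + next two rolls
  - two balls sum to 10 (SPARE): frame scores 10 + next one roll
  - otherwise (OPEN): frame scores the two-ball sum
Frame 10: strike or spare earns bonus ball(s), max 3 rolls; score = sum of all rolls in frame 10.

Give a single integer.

Frame 1: OPEN (2+0=2). Cumulative: 2
Frame 2: OPEN (2+1=3). Cumulative: 5
Frame 3: SPARE (7+3=10). 10 + next roll (4) = 14. Cumulative: 19
Frame 4: OPEN (4+2=6). Cumulative: 25
Frame 5: STRIKE. 10 + next two rolls (7+0) = 17. Cumulative: 42
Frame 6: OPEN (7+0=7). Cumulative: 49
Frame 7: SPARE (0+10=10). 10 + next roll (3) = 13. Cumulative: 62
Frame 8: OPEN (3+3=6). Cumulative: 68
Frame 9: STRIKE. 10 + next two rolls (0+7) = 17. Cumulative: 85
Frame 10: OPEN. Sum of all frame-10 rolls (0+7) = 7. Cumulative: 92

Answer: 92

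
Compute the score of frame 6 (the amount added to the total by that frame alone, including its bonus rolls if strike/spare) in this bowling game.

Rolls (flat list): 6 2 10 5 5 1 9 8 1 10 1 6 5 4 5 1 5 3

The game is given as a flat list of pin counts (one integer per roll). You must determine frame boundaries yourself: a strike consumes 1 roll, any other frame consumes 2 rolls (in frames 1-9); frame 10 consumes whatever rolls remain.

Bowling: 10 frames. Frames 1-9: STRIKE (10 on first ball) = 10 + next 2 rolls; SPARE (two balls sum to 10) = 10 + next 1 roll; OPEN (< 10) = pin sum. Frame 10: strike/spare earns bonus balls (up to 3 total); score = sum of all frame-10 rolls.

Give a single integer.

Frame 1: OPEN (6+2=8). Cumulative: 8
Frame 2: STRIKE. 10 + next two rolls (5+5) = 20. Cumulative: 28
Frame 3: SPARE (5+5=10). 10 + next roll (1) = 11. Cumulative: 39
Frame 4: SPARE (1+9=10). 10 + next roll (8) = 18. Cumulative: 57
Frame 5: OPEN (8+1=9). Cumulative: 66
Frame 6: STRIKE. 10 + next two rolls (1+6) = 17. Cumulative: 83
Frame 7: OPEN (1+6=7). Cumulative: 90
Frame 8: OPEN (5+4=9). Cumulative: 99

Answer: 17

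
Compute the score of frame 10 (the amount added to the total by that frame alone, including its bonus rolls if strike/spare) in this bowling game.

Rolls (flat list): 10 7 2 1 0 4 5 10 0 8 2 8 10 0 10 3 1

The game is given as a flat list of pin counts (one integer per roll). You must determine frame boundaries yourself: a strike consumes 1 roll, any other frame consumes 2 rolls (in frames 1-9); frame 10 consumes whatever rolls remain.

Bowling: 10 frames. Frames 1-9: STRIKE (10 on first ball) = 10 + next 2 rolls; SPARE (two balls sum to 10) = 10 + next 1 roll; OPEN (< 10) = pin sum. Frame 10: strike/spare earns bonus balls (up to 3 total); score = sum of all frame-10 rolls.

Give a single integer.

Frame 1: STRIKE. 10 + next two rolls (7+2) = 19. Cumulative: 19
Frame 2: OPEN (7+2=9). Cumulative: 28
Frame 3: OPEN (1+0=1). Cumulative: 29
Frame 4: OPEN (4+5=9). Cumulative: 38
Frame 5: STRIKE. 10 + next two rolls (0+8) = 18. Cumulative: 56
Frame 6: OPEN (0+8=8). Cumulative: 64
Frame 7: SPARE (2+8=10). 10 + next roll (10) = 20. Cumulative: 84
Frame 8: STRIKE. 10 + next two rolls (0+10) = 20. Cumulative: 104
Frame 9: SPARE (0+10=10). 10 + next roll (3) = 13. Cumulative: 117
Frame 10: OPEN. Sum of all frame-10 rolls (3+1) = 4. Cumulative: 121

Answer: 4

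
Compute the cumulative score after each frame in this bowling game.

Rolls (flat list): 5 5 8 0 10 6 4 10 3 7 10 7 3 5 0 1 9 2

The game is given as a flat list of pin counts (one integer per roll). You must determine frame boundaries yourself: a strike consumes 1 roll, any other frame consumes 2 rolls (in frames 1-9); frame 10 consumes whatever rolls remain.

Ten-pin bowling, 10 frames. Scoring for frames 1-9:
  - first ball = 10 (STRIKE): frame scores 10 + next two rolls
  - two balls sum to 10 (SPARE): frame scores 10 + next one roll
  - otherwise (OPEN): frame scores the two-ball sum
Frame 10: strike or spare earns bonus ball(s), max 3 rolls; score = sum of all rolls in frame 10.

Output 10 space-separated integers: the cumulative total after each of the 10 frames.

Frame 1: SPARE (5+5=10). 10 + next roll (8) = 18. Cumulative: 18
Frame 2: OPEN (8+0=8). Cumulative: 26
Frame 3: STRIKE. 10 + next two rolls (6+4) = 20. Cumulative: 46
Frame 4: SPARE (6+4=10). 10 + next roll (10) = 20. Cumulative: 66
Frame 5: STRIKE. 10 + next two rolls (3+7) = 20. Cumulative: 86
Frame 6: SPARE (3+7=10). 10 + next roll (10) = 20. Cumulative: 106
Frame 7: STRIKE. 10 + next two rolls (7+3) = 20. Cumulative: 126
Frame 8: SPARE (7+3=10). 10 + next roll (5) = 15. Cumulative: 141
Frame 9: OPEN (5+0=5). Cumulative: 146
Frame 10: SPARE. Sum of all frame-10 rolls (1+9+2) = 12. Cumulative: 158

Answer: 18 26 46 66 86 106 126 141 146 158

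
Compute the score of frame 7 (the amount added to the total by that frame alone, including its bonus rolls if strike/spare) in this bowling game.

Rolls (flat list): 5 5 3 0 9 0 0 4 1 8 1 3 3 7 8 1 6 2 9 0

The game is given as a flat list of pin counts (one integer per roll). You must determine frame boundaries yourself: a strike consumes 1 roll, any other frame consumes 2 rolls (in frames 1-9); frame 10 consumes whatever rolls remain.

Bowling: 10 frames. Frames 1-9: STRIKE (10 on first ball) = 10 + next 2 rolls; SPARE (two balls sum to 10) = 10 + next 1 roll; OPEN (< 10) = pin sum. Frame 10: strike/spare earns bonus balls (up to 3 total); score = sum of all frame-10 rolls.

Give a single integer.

Answer: 18

Derivation:
Frame 1: SPARE (5+5=10). 10 + next roll (3) = 13. Cumulative: 13
Frame 2: OPEN (3+0=3). Cumulative: 16
Frame 3: OPEN (9+0=9). Cumulative: 25
Frame 4: OPEN (0+4=4). Cumulative: 29
Frame 5: OPEN (1+8=9). Cumulative: 38
Frame 6: OPEN (1+3=4). Cumulative: 42
Frame 7: SPARE (3+7=10). 10 + next roll (8) = 18. Cumulative: 60
Frame 8: OPEN (8+1=9). Cumulative: 69
Frame 9: OPEN (6+2=8). Cumulative: 77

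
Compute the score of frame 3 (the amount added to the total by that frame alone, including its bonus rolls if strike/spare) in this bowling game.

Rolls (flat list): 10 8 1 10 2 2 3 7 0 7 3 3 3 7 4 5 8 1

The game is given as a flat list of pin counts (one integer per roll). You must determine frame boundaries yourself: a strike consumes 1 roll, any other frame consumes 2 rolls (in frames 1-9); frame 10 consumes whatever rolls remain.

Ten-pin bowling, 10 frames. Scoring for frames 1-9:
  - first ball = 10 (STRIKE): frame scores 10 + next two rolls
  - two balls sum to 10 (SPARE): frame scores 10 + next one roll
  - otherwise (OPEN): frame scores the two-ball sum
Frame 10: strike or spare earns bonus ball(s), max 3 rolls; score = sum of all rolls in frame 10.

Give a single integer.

Frame 1: STRIKE. 10 + next two rolls (8+1) = 19. Cumulative: 19
Frame 2: OPEN (8+1=9). Cumulative: 28
Frame 3: STRIKE. 10 + next two rolls (2+2) = 14. Cumulative: 42
Frame 4: OPEN (2+2=4). Cumulative: 46
Frame 5: SPARE (3+7=10). 10 + next roll (0) = 10. Cumulative: 56

Answer: 14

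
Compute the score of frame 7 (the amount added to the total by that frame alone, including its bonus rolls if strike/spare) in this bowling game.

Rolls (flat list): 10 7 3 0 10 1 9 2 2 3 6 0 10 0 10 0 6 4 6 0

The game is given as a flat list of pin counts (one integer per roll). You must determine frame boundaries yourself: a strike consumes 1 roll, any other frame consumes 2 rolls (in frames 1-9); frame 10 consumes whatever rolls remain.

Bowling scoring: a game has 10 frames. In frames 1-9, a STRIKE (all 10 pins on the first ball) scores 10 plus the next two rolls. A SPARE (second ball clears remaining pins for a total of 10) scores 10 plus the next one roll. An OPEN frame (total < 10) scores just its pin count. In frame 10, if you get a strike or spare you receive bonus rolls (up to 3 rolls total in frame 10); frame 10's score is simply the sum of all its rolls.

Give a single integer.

Frame 1: STRIKE. 10 + next two rolls (7+3) = 20. Cumulative: 20
Frame 2: SPARE (7+3=10). 10 + next roll (0) = 10. Cumulative: 30
Frame 3: SPARE (0+10=10). 10 + next roll (1) = 11. Cumulative: 41
Frame 4: SPARE (1+9=10). 10 + next roll (2) = 12. Cumulative: 53
Frame 5: OPEN (2+2=4). Cumulative: 57
Frame 6: OPEN (3+6=9). Cumulative: 66
Frame 7: SPARE (0+10=10). 10 + next roll (0) = 10. Cumulative: 76
Frame 8: SPARE (0+10=10). 10 + next roll (0) = 10. Cumulative: 86
Frame 9: OPEN (0+6=6). Cumulative: 92

Answer: 10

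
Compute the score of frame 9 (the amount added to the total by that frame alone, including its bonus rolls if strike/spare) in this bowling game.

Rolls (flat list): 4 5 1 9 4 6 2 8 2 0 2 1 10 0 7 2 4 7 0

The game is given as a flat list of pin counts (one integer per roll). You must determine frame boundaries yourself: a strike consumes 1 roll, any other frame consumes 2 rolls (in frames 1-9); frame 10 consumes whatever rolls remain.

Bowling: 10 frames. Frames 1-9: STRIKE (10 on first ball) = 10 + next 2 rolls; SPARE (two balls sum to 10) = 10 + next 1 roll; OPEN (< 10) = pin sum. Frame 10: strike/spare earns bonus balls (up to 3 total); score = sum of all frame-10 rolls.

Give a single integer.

Frame 1: OPEN (4+5=9). Cumulative: 9
Frame 2: SPARE (1+9=10). 10 + next roll (4) = 14. Cumulative: 23
Frame 3: SPARE (4+6=10). 10 + next roll (2) = 12. Cumulative: 35
Frame 4: SPARE (2+8=10). 10 + next roll (2) = 12. Cumulative: 47
Frame 5: OPEN (2+0=2). Cumulative: 49
Frame 6: OPEN (2+1=3). Cumulative: 52
Frame 7: STRIKE. 10 + next two rolls (0+7) = 17. Cumulative: 69
Frame 8: OPEN (0+7=7). Cumulative: 76
Frame 9: OPEN (2+4=6). Cumulative: 82
Frame 10: OPEN. Sum of all frame-10 rolls (7+0) = 7. Cumulative: 89

Answer: 6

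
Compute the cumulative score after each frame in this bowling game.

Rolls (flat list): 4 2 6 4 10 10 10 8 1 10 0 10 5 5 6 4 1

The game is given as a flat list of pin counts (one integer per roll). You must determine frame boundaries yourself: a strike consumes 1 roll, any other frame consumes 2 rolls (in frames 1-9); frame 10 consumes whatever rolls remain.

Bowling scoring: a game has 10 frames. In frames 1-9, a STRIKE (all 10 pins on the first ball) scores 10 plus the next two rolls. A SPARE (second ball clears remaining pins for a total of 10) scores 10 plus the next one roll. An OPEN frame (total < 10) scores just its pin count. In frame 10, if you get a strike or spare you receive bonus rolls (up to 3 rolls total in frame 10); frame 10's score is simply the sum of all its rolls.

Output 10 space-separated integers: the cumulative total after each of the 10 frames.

Frame 1: OPEN (4+2=6). Cumulative: 6
Frame 2: SPARE (6+4=10). 10 + next roll (10) = 20. Cumulative: 26
Frame 3: STRIKE. 10 + next two rolls (10+10) = 30. Cumulative: 56
Frame 4: STRIKE. 10 + next two rolls (10+8) = 28. Cumulative: 84
Frame 5: STRIKE. 10 + next two rolls (8+1) = 19. Cumulative: 103
Frame 6: OPEN (8+1=9). Cumulative: 112
Frame 7: STRIKE. 10 + next two rolls (0+10) = 20. Cumulative: 132
Frame 8: SPARE (0+10=10). 10 + next roll (5) = 15. Cumulative: 147
Frame 9: SPARE (5+5=10). 10 + next roll (6) = 16. Cumulative: 163
Frame 10: SPARE. Sum of all frame-10 rolls (6+4+1) = 11. Cumulative: 174

Answer: 6 26 56 84 103 112 132 147 163 174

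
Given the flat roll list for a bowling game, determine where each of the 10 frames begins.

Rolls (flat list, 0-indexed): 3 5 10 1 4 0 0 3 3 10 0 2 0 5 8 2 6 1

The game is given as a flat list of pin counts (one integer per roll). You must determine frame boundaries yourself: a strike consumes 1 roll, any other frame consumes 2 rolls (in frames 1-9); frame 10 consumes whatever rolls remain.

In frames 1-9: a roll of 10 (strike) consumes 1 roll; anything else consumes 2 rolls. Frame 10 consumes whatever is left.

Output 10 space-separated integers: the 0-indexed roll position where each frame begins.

Answer: 0 2 3 5 7 9 10 12 14 16

Derivation:
Frame 1 starts at roll index 0: rolls=3,5 (sum=8), consumes 2 rolls
Frame 2 starts at roll index 2: roll=10 (strike), consumes 1 roll
Frame 3 starts at roll index 3: rolls=1,4 (sum=5), consumes 2 rolls
Frame 4 starts at roll index 5: rolls=0,0 (sum=0), consumes 2 rolls
Frame 5 starts at roll index 7: rolls=3,3 (sum=6), consumes 2 rolls
Frame 6 starts at roll index 9: roll=10 (strike), consumes 1 roll
Frame 7 starts at roll index 10: rolls=0,2 (sum=2), consumes 2 rolls
Frame 8 starts at roll index 12: rolls=0,5 (sum=5), consumes 2 rolls
Frame 9 starts at roll index 14: rolls=8,2 (sum=10), consumes 2 rolls
Frame 10 starts at roll index 16: 2 remaining rolls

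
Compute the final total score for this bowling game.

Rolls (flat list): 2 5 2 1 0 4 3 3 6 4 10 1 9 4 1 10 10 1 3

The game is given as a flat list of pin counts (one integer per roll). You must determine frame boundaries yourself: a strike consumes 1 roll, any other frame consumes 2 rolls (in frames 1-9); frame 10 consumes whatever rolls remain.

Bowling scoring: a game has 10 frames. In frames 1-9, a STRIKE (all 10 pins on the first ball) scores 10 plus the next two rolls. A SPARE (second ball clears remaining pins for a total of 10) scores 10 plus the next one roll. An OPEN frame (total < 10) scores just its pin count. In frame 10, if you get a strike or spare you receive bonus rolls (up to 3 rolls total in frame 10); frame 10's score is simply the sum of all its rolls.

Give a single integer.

Answer: 114

Derivation:
Frame 1: OPEN (2+5=7). Cumulative: 7
Frame 2: OPEN (2+1=3). Cumulative: 10
Frame 3: OPEN (0+4=4). Cumulative: 14
Frame 4: OPEN (3+3=6). Cumulative: 20
Frame 5: SPARE (6+4=10). 10 + next roll (10) = 20. Cumulative: 40
Frame 6: STRIKE. 10 + next two rolls (1+9) = 20. Cumulative: 60
Frame 7: SPARE (1+9=10). 10 + next roll (4) = 14. Cumulative: 74
Frame 8: OPEN (4+1=5). Cumulative: 79
Frame 9: STRIKE. 10 + next two rolls (10+1) = 21. Cumulative: 100
Frame 10: STRIKE. Sum of all frame-10 rolls (10+1+3) = 14. Cumulative: 114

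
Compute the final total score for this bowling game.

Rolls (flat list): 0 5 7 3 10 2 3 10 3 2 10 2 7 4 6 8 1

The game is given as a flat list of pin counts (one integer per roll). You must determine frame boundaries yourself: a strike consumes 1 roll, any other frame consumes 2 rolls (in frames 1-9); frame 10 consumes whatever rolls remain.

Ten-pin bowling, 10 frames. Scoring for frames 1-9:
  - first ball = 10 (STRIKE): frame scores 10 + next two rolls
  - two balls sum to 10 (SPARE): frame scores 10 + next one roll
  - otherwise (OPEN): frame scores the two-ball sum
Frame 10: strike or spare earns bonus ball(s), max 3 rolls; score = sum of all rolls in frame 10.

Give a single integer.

Answer: 120

Derivation:
Frame 1: OPEN (0+5=5). Cumulative: 5
Frame 2: SPARE (7+3=10). 10 + next roll (10) = 20. Cumulative: 25
Frame 3: STRIKE. 10 + next two rolls (2+3) = 15. Cumulative: 40
Frame 4: OPEN (2+3=5). Cumulative: 45
Frame 5: STRIKE. 10 + next two rolls (3+2) = 15. Cumulative: 60
Frame 6: OPEN (3+2=5). Cumulative: 65
Frame 7: STRIKE. 10 + next two rolls (2+7) = 19. Cumulative: 84
Frame 8: OPEN (2+7=9). Cumulative: 93
Frame 9: SPARE (4+6=10). 10 + next roll (8) = 18. Cumulative: 111
Frame 10: OPEN. Sum of all frame-10 rolls (8+1) = 9. Cumulative: 120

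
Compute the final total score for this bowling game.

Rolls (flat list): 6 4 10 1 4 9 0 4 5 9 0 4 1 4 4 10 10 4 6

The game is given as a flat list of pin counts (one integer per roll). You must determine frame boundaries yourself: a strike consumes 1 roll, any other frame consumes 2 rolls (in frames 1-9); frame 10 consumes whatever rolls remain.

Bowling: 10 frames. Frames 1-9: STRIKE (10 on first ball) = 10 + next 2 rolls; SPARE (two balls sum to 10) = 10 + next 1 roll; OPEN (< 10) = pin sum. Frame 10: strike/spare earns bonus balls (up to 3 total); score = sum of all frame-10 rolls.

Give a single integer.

Frame 1: SPARE (6+4=10). 10 + next roll (10) = 20. Cumulative: 20
Frame 2: STRIKE. 10 + next two rolls (1+4) = 15. Cumulative: 35
Frame 3: OPEN (1+4=5). Cumulative: 40
Frame 4: OPEN (9+0=9). Cumulative: 49
Frame 5: OPEN (4+5=9). Cumulative: 58
Frame 6: OPEN (9+0=9). Cumulative: 67
Frame 7: OPEN (4+1=5). Cumulative: 72
Frame 8: OPEN (4+4=8). Cumulative: 80
Frame 9: STRIKE. 10 + next two rolls (10+4) = 24. Cumulative: 104
Frame 10: STRIKE. Sum of all frame-10 rolls (10+4+6) = 20. Cumulative: 124

Answer: 124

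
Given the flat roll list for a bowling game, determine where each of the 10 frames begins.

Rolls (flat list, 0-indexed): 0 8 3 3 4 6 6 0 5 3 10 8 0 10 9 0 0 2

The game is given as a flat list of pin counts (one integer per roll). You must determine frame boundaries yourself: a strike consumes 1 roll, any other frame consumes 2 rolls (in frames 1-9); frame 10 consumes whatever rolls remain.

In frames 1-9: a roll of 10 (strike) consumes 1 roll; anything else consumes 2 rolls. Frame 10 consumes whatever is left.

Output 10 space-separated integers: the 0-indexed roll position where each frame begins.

Answer: 0 2 4 6 8 10 11 13 14 16

Derivation:
Frame 1 starts at roll index 0: rolls=0,8 (sum=8), consumes 2 rolls
Frame 2 starts at roll index 2: rolls=3,3 (sum=6), consumes 2 rolls
Frame 3 starts at roll index 4: rolls=4,6 (sum=10), consumes 2 rolls
Frame 4 starts at roll index 6: rolls=6,0 (sum=6), consumes 2 rolls
Frame 5 starts at roll index 8: rolls=5,3 (sum=8), consumes 2 rolls
Frame 6 starts at roll index 10: roll=10 (strike), consumes 1 roll
Frame 7 starts at roll index 11: rolls=8,0 (sum=8), consumes 2 rolls
Frame 8 starts at roll index 13: roll=10 (strike), consumes 1 roll
Frame 9 starts at roll index 14: rolls=9,0 (sum=9), consumes 2 rolls
Frame 10 starts at roll index 16: 2 remaining rolls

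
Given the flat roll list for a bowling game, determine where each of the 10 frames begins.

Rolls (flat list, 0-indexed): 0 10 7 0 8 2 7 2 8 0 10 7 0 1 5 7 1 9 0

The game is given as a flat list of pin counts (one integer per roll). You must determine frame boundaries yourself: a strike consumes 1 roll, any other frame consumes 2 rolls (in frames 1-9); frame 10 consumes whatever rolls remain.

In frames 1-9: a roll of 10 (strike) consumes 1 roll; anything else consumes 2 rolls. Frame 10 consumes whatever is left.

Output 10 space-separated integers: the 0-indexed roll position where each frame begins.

Frame 1 starts at roll index 0: rolls=0,10 (sum=10), consumes 2 rolls
Frame 2 starts at roll index 2: rolls=7,0 (sum=7), consumes 2 rolls
Frame 3 starts at roll index 4: rolls=8,2 (sum=10), consumes 2 rolls
Frame 4 starts at roll index 6: rolls=7,2 (sum=9), consumes 2 rolls
Frame 5 starts at roll index 8: rolls=8,0 (sum=8), consumes 2 rolls
Frame 6 starts at roll index 10: roll=10 (strike), consumes 1 roll
Frame 7 starts at roll index 11: rolls=7,0 (sum=7), consumes 2 rolls
Frame 8 starts at roll index 13: rolls=1,5 (sum=6), consumes 2 rolls
Frame 9 starts at roll index 15: rolls=7,1 (sum=8), consumes 2 rolls
Frame 10 starts at roll index 17: 2 remaining rolls

Answer: 0 2 4 6 8 10 11 13 15 17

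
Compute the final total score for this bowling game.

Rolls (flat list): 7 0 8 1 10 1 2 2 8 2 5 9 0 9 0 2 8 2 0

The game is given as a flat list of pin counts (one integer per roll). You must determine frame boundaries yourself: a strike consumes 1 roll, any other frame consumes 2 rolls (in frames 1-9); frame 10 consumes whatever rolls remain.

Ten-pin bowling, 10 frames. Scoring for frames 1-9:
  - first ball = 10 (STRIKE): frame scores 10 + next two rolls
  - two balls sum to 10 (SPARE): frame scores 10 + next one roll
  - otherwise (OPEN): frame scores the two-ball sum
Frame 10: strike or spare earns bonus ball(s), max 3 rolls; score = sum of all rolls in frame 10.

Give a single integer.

Frame 1: OPEN (7+0=7). Cumulative: 7
Frame 2: OPEN (8+1=9). Cumulative: 16
Frame 3: STRIKE. 10 + next two rolls (1+2) = 13. Cumulative: 29
Frame 4: OPEN (1+2=3). Cumulative: 32
Frame 5: SPARE (2+8=10). 10 + next roll (2) = 12. Cumulative: 44
Frame 6: OPEN (2+5=7). Cumulative: 51
Frame 7: OPEN (9+0=9). Cumulative: 60
Frame 8: OPEN (9+0=9). Cumulative: 69
Frame 9: SPARE (2+8=10). 10 + next roll (2) = 12. Cumulative: 81
Frame 10: OPEN. Sum of all frame-10 rolls (2+0) = 2. Cumulative: 83

Answer: 83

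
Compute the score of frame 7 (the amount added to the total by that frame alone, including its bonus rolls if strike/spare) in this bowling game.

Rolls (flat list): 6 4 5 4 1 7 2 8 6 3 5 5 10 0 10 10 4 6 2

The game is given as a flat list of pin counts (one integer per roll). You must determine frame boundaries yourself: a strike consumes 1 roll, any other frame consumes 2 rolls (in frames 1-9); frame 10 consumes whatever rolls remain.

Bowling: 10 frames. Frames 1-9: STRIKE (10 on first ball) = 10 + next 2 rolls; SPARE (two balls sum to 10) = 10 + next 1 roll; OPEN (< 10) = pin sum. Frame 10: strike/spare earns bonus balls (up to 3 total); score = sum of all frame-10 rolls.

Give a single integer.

Answer: 20

Derivation:
Frame 1: SPARE (6+4=10). 10 + next roll (5) = 15. Cumulative: 15
Frame 2: OPEN (5+4=9). Cumulative: 24
Frame 3: OPEN (1+7=8). Cumulative: 32
Frame 4: SPARE (2+8=10). 10 + next roll (6) = 16. Cumulative: 48
Frame 5: OPEN (6+3=9). Cumulative: 57
Frame 6: SPARE (5+5=10). 10 + next roll (10) = 20. Cumulative: 77
Frame 7: STRIKE. 10 + next two rolls (0+10) = 20. Cumulative: 97
Frame 8: SPARE (0+10=10). 10 + next roll (10) = 20. Cumulative: 117
Frame 9: STRIKE. 10 + next two rolls (4+6) = 20. Cumulative: 137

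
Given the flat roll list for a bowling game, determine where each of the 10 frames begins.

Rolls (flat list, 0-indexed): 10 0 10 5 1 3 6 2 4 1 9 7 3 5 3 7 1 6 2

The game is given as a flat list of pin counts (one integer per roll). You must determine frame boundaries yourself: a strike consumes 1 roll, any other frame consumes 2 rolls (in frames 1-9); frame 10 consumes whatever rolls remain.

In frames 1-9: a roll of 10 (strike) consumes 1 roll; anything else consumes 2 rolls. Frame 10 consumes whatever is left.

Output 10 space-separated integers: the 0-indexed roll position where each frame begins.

Answer: 0 1 3 5 7 9 11 13 15 17

Derivation:
Frame 1 starts at roll index 0: roll=10 (strike), consumes 1 roll
Frame 2 starts at roll index 1: rolls=0,10 (sum=10), consumes 2 rolls
Frame 3 starts at roll index 3: rolls=5,1 (sum=6), consumes 2 rolls
Frame 4 starts at roll index 5: rolls=3,6 (sum=9), consumes 2 rolls
Frame 5 starts at roll index 7: rolls=2,4 (sum=6), consumes 2 rolls
Frame 6 starts at roll index 9: rolls=1,9 (sum=10), consumes 2 rolls
Frame 7 starts at roll index 11: rolls=7,3 (sum=10), consumes 2 rolls
Frame 8 starts at roll index 13: rolls=5,3 (sum=8), consumes 2 rolls
Frame 9 starts at roll index 15: rolls=7,1 (sum=8), consumes 2 rolls
Frame 10 starts at roll index 17: 2 remaining rolls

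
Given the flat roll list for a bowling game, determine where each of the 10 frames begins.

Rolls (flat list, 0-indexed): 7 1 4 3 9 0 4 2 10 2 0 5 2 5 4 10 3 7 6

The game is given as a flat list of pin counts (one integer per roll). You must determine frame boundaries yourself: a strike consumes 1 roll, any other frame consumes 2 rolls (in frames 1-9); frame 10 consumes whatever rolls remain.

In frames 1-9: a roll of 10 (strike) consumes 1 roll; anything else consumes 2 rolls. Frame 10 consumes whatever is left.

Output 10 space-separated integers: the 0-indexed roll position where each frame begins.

Frame 1 starts at roll index 0: rolls=7,1 (sum=8), consumes 2 rolls
Frame 2 starts at roll index 2: rolls=4,3 (sum=7), consumes 2 rolls
Frame 3 starts at roll index 4: rolls=9,0 (sum=9), consumes 2 rolls
Frame 4 starts at roll index 6: rolls=4,2 (sum=6), consumes 2 rolls
Frame 5 starts at roll index 8: roll=10 (strike), consumes 1 roll
Frame 6 starts at roll index 9: rolls=2,0 (sum=2), consumes 2 rolls
Frame 7 starts at roll index 11: rolls=5,2 (sum=7), consumes 2 rolls
Frame 8 starts at roll index 13: rolls=5,4 (sum=9), consumes 2 rolls
Frame 9 starts at roll index 15: roll=10 (strike), consumes 1 roll
Frame 10 starts at roll index 16: 3 remaining rolls

Answer: 0 2 4 6 8 9 11 13 15 16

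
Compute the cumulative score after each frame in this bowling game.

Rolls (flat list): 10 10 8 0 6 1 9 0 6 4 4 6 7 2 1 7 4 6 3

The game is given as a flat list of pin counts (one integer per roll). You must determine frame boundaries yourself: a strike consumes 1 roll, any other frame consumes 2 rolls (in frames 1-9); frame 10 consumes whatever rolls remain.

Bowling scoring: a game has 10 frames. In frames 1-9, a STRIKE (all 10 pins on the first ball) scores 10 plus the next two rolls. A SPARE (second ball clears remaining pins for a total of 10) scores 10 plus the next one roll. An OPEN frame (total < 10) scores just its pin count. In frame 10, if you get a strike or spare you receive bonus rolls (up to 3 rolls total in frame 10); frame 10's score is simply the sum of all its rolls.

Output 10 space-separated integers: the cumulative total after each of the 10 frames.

Frame 1: STRIKE. 10 + next two rolls (10+8) = 28. Cumulative: 28
Frame 2: STRIKE. 10 + next two rolls (8+0) = 18. Cumulative: 46
Frame 3: OPEN (8+0=8). Cumulative: 54
Frame 4: OPEN (6+1=7). Cumulative: 61
Frame 5: OPEN (9+0=9). Cumulative: 70
Frame 6: SPARE (6+4=10). 10 + next roll (4) = 14. Cumulative: 84
Frame 7: SPARE (4+6=10). 10 + next roll (7) = 17. Cumulative: 101
Frame 8: OPEN (7+2=9). Cumulative: 110
Frame 9: OPEN (1+7=8). Cumulative: 118
Frame 10: SPARE. Sum of all frame-10 rolls (4+6+3) = 13. Cumulative: 131

Answer: 28 46 54 61 70 84 101 110 118 131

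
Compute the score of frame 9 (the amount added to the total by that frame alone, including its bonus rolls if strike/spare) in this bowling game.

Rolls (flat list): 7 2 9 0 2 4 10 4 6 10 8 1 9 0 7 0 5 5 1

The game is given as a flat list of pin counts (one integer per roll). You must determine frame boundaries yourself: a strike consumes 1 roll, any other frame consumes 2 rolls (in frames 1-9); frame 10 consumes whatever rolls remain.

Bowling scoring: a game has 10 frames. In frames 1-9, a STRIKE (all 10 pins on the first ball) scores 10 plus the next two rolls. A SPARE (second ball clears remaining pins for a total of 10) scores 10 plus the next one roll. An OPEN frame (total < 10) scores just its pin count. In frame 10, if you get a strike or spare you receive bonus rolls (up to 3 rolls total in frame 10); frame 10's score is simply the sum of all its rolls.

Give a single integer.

Frame 1: OPEN (7+2=9). Cumulative: 9
Frame 2: OPEN (9+0=9). Cumulative: 18
Frame 3: OPEN (2+4=6). Cumulative: 24
Frame 4: STRIKE. 10 + next two rolls (4+6) = 20. Cumulative: 44
Frame 5: SPARE (4+6=10). 10 + next roll (10) = 20. Cumulative: 64
Frame 6: STRIKE. 10 + next two rolls (8+1) = 19. Cumulative: 83
Frame 7: OPEN (8+1=9). Cumulative: 92
Frame 8: OPEN (9+0=9). Cumulative: 101
Frame 9: OPEN (7+0=7). Cumulative: 108
Frame 10: SPARE. Sum of all frame-10 rolls (5+5+1) = 11. Cumulative: 119

Answer: 7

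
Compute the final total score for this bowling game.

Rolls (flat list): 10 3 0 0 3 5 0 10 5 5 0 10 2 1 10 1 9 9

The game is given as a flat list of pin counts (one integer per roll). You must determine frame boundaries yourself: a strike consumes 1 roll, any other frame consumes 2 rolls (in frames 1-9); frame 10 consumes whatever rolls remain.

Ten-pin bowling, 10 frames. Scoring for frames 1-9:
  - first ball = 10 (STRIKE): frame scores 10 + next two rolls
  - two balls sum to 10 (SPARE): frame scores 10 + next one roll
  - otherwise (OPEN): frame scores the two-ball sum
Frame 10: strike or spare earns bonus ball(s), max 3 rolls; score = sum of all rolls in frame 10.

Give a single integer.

Frame 1: STRIKE. 10 + next two rolls (3+0) = 13. Cumulative: 13
Frame 2: OPEN (3+0=3). Cumulative: 16
Frame 3: OPEN (0+3=3). Cumulative: 19
Frame 4: OPEN (5+0=5). Cumulative: 24
Frame 5: STRIKE. 10 + next two rolls (5+5) = 20. Cumulative: 44
Frame 6: SPARE (5+5=10). 10 + next roll (0) = 10. Cumulative: 54
Frame 7: SPARE (0+10=10). 10 + next roll (2) = 12. Cumulative: 66
Frame 8: OPEN (2+1=3). Cumulative: 69
Frame 9: STRIKE. 10 + next two rolls (1+9) = 20. Cumulative: 89
Frame 10: SPARE. Sum of all frame-10 rolls (1+9+9) = 19. Cumulative: 108

Answer: 108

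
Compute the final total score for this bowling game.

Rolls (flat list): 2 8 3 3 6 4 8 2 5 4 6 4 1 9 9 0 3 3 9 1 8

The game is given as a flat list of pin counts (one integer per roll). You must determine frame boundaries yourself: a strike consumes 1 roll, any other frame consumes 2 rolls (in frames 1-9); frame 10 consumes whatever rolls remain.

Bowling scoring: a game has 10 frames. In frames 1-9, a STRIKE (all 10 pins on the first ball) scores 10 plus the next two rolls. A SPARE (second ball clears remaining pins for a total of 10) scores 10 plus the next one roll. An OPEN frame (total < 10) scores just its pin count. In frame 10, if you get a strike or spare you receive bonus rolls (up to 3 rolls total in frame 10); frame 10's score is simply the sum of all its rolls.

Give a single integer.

Answer: 124

Derivation:
Frame 1: SPARE (2+8=10). 10 + next roll (3) = 13. Cumulative: 13
Frame 2: OPEN (3+3=6). Cumulative: 19
Frame 3: SPARE (6+4=10). 10 + next roll (8) = 18. Cumulative: 37
Frame 4: SPARE (8+2=10). 10 + next roll (5) = 15. Cumulative: 52
Frame 5: OPEN (5+4=9). Cumulative: 61
Frame 6: SPARE (6+4=10). 10 + next roll (1) = 11. Cumulative: 72
Frame 7: SPARE (1+9=10). 10 + next roll (9) = 19. Cumulative: 91
Frame 8: OPEN (9+0=9). Cumulative: 100
Frame 9: OPEN (3+3=6). Cumulative: 106
Frame 10: SPARE. Sum of all frame-10 rolls (9+1+8) = 18. Cumulative: 124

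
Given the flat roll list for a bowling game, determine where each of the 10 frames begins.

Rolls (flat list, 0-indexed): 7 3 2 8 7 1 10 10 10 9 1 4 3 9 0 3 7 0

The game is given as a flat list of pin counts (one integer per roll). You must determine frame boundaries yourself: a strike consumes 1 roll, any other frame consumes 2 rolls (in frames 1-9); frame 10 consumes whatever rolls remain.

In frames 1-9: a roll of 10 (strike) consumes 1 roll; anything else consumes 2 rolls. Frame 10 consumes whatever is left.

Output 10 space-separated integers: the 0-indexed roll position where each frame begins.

Answer: 0 2 4 6 7 8 9 11 13 15

Derivation:
Frame 1 starts at roll index 0: rolls=7,3 (sum=10), consumes 2 rolls
Frame 2 starts at roll index 2: rolls=2,8 (sum=10), consumes 2 rolls
Frame 3 starts at roll index 4: rolls=7,1 (sum=8), consumes 2 rolls
Frame 4 starts at roll index 6: roll=10 (strike), consumes 1 roll
Frame 5 starts at roll index 7: roll=10 (strike), consumes 1 roll
Frame 6 starts at roll index 8: roll=10 (strike), consumes 1 roll
Frame 7 starts at roll index 9: rolls=9,1 (sum=10), consumes 2 rolls
Frame 8 starts at roll index 11: rolls=4,3 (sum=7), consumes 2 rolls
Frame 9 starts at roll index 13: rolls=9,0 (sum=9), consumes 2 rolls
Frame 10 starts at roll index 15: 3 remaining rolls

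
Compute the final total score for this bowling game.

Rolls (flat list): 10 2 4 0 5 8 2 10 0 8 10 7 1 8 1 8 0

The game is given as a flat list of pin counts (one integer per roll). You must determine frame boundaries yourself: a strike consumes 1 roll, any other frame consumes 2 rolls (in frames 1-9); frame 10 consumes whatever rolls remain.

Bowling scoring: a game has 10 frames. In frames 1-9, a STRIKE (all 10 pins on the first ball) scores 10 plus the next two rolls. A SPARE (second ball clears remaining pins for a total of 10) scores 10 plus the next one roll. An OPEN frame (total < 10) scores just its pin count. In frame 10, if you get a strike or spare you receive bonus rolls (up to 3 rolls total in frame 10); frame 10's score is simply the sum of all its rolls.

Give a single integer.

Answer: 116

Derivation:
Frame 1: STRIKE. 10 + next two rolls (2+4) = 16. Cumulative: 16
Frame 2: OPEN (2+4=6). Cumulative: 22
Frame 3: OPEN (0+5=5). Cumulative: 27
Frame 4: SPARE (8+2=10). 10 + next roll (10) = 20. Cumulative: 47
Frame 5: STRIKE. 10 + next two rolls (0+8) = 18. Cumulative: 65
Frame 6: OPEN (0+8=8). Cumulative: 73
Frame 7: STRIKE. 10 + next two rolls (7+1) = 18. Cumulative: 91
Frame 8: OPEN (7+1=8). Cumulative: 99
Frame 9: OPEN (8+1=9). Cumulative: 108
Frame 10: OPEN. Sum of all frame-10 rolls (8+0) = 8. Cumulative: 116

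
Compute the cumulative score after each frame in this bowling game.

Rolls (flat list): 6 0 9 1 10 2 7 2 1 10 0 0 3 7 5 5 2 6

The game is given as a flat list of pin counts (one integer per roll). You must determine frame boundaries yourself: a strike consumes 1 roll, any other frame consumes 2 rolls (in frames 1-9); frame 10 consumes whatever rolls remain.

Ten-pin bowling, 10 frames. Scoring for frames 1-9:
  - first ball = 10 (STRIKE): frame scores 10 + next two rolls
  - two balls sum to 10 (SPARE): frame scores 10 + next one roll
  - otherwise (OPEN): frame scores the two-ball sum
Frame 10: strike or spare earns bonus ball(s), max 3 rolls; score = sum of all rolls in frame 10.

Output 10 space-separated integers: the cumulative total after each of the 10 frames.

Frame 1: OPEN (6+0=6). Cumulative: 6
Frame 2: SPARE (9+1=10). 10 + next roll (10) = 20. Cumulative: 26
Frame 3: STRIKE. 10 + next two rolls (2+7) = 19. Cumulative: 45
Frame 4: OPEN (2+7=9). Cumulative: 54
Frame 5: OPEN (2+1=3). Cumulative: 57
Frame 6: STRIKE. 10 + next two rolls (0+0) = 10. Cumulative: 67
Frame 7: OPEN (0+0=0). Cumulative: 67
Frame 8: SPARE (3+7=10). 10 + next roll (5) = 15. Cumulative: 82
Frame 9: SPARE (5+5=10). 10 + next roll (2) = 12. Cumulative: 94
Frame 10: OPEN. Sum of all frame-10 rolls (2+6) = 8. Cumulative: 102

Answer: 6 26 45 54 57 67 67 82 94 102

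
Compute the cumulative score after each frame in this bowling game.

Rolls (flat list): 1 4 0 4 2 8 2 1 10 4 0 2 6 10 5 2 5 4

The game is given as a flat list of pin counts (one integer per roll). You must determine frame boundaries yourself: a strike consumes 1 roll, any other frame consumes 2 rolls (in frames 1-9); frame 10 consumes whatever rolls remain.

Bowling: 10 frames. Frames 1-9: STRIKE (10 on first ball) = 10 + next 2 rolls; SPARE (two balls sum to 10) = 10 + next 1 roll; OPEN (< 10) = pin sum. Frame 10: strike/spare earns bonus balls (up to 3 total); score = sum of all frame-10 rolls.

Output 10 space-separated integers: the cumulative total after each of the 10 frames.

Answer: 5 9 21 24 38 42 50 67 74 83

Derivation:
Frame 1: OPEN (1+4=5). Cumulative: 5
Frame 2: OPEN (0+4=4). Cumulative: 9
Frame 3: SPARE (2+8=10). 10 + next roll (2) = 12. Cumulative: 21
Frame 4: OPEN (2+1=3). Cumulative: 24
Frame 5: STRIKE. 10 + next two rolls (4+0) = 14. Cumulative: 38
Frame 6: OPEN (4+0=4). Cumulative: 42
Frame 7: OPEN (2+6=8). Cumulative: 50
Frame 8: STRIKE. 10 + next two rolls (5+2) = 17. Cumulative: 67
Frame 9: OPEN (5+2=7). Cumulative: 74
Frame 10: OPEN. Sum of all frame-10 rolls (5+4) = 9. Cumulative: 83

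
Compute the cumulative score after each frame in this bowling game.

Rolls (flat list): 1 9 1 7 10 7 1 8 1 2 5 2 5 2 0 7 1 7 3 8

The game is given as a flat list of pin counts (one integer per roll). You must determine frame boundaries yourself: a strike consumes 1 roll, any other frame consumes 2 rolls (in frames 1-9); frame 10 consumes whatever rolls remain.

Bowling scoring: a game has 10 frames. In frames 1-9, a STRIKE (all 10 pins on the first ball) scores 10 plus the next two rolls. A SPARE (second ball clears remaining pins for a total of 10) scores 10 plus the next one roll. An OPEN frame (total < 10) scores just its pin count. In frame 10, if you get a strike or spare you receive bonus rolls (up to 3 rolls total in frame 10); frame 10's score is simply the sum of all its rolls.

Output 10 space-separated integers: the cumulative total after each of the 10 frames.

Answer: 11 19 37 45 54 61 68 70 78 96

Derivation:
Frame 1: SPARE (1+9=10). 10 + next roll (1) = 11. Cumulative: 11
Frame 2: OPEN (1+7=8). Cumulative: 19
Frame 3: STRIKE. 10 + next two rolls (7+1) = 18. Cumulative: 37
Frame 4: OPEN (7+1=8). Cumulative: 45
Frame 5: OPEN (8+1=9). Cumulative: 54
Frame 6: OPEN (2+5=7). Cumulative: 61
Frame 7: OPEN (2+5=7). Cumulative: 68
Frame 8: OPEN (2+0=2). Cumulative: 70
Frame 9: OPEN (7+1=8). Cumulative: 78
Frame 10: SPARE. Sum of all frame-10 rolls (7+3+8) = 18. Cumulative: 96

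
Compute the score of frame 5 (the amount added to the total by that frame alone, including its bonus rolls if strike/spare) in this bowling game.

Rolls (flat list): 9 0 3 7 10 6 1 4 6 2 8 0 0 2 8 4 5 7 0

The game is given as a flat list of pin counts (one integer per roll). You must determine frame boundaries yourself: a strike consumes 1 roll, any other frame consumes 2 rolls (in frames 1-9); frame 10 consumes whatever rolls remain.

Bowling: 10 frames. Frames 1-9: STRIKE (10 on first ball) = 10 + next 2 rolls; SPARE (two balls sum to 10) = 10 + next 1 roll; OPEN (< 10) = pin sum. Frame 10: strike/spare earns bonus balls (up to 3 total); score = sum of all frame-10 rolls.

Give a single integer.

Answer: 12

Derivation:
Frame 1: OPEN (9+0=9). Cumulative: 9
Frame 2: SPARE (3+7=10). 10 + next roll (10) = 20. Cumulative: 29
Frame 3: STRIKE. 10 + next two rolls (6+1) = 17. Cumulative: 46
Frame 4: OPEN (6+1=7). Cumulative: 53
Frame 5: SPARE (4+6=10). 10 + next roll (2) = 12. Cumulative: 65
Frame 6: SPARE (2+8=10). 10 + next roll (0) = 10. Cumulative: 75
Frame 7: OPEN (0+0=0). Cumulative: 75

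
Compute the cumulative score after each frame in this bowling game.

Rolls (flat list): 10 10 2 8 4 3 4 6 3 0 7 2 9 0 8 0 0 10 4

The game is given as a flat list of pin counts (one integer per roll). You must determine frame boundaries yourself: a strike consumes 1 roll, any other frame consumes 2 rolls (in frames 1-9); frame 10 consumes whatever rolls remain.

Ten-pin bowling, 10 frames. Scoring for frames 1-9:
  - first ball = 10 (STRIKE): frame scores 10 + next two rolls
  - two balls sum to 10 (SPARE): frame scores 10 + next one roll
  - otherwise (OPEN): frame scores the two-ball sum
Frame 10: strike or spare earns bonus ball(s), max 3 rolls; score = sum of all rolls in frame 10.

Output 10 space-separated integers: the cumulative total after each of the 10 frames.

Answer: 22 42 56 63 76 79 88 97 105 119

Derivation:
Frame 1: STRIKE. 10 + next two rolls (10+2) = 22. Cumulative: 22
Frame 2: STRIKE. 10 + next two rolls (2+8) = 20. Cumulative: 42
Frame 3: SPARE (2+8=10). 10 + next roll (4) = 14. Cumulative: 56
Frame 4: OPEN (4+3=7). Cumulative: 63
Frame 5: SPARE (4+6=10). 10 + next roll (3) = 13. Cumulative: 76
Frame 6: OPEN (3+0=3). Cumulative: 79
Frame 7: OPEN (7+2=9). Cumulative: 88
Frame 8: OPEN (9+0=9). Cumulative: 97
Frame 9: OPEN (8+0=8). Cumulative: 105
Frame 10: SPARE. Sum of all frame-10 rolls (0+10+4) = 14. Cumulative: 119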